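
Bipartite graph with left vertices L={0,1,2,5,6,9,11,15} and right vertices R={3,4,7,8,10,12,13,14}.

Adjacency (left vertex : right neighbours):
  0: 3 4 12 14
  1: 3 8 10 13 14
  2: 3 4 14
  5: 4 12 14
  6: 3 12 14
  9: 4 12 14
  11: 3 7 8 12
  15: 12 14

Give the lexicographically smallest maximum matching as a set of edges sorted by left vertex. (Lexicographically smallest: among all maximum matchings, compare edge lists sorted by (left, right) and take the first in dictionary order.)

Lex-smallest maximum matching: {(0,3), (1,8), (2,4), (5,12), (6,14), (11,7)}

|M| = 6 (so the lex-smallest maximum matching has 6 edges)
process left vertices in ascending order; for each, take the smallest-labelled available neighbour that still permits 6 edges overall, or leave it unmatched if none does
lex-smallest matching: {0-3, 1-8, 2-4, 5-12, 6-14, 11-7}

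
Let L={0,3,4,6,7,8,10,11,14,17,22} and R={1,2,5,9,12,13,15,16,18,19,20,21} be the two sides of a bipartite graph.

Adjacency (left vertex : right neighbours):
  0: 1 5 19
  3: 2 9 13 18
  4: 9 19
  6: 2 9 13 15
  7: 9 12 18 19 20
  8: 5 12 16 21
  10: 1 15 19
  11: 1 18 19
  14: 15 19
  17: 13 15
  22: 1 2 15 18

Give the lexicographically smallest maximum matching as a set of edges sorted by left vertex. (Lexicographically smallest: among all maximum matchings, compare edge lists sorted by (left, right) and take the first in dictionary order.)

|M| = 10 (so the lex-smallest maximum matching has 10 edges)
process left vertices in ascending order; for each, take the smallest-labelled available neighbour that still permits 10 edges overall, or leave it unmatched if none does
lex-smallest matching: {0-5, 3-2, 4-9, 6-13, 7-12, 8-16, 10-1, 11-18, 14-19, 17-15}

Lex-smallest maximum matching: {(0,5), (3,2), (4,9), (6,13), (7,12), (8,16), (10,1), (11,18), (14,19), (17,15)}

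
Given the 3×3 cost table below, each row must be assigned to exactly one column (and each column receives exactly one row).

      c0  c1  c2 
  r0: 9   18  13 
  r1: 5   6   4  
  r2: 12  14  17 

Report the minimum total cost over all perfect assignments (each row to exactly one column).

Minimum assignment cost: 27

optimal assignment: row0→col0 (cost 9), row1→col2 (cost 4), row2→col1 (cost 14)
total = 9 + 4 + 14 = 27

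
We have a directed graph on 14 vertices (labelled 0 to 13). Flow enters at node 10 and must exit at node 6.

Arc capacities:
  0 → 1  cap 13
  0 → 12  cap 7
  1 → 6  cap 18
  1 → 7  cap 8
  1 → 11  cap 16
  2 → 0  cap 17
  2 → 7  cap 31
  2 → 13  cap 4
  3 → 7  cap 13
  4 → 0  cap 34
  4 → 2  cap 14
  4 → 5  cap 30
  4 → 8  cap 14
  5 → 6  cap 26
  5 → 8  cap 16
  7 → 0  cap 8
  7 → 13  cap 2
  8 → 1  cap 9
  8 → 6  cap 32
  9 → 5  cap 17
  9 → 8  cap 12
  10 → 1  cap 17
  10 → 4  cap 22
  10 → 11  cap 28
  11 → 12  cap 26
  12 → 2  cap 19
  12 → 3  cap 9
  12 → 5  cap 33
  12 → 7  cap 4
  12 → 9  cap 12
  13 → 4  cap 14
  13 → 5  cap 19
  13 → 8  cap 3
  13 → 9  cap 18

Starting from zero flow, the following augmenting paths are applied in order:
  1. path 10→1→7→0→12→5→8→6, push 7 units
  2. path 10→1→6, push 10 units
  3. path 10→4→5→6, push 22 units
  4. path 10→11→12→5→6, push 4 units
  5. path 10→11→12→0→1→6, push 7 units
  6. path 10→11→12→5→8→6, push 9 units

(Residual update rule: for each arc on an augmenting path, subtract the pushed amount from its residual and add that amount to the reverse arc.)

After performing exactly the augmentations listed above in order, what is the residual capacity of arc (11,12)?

Residual capacity of (11,12): 6

after path 1 (10→1→7→0→12→5→8→6, push 7): res(11,12)=26
after path 2 (10→1→6, push 10): res(11,12)=26
after path 3 (10→4→5→6, push 22): res(11,12)=26
after path 4 (10→11→12→5→6, push 4): res(11,12)=22
after path 5 (10→11→12→0→1→6, push 7): res(11,12)=15
after path 6 (10→11→12→5→8→6, push 9): res(11,12)=6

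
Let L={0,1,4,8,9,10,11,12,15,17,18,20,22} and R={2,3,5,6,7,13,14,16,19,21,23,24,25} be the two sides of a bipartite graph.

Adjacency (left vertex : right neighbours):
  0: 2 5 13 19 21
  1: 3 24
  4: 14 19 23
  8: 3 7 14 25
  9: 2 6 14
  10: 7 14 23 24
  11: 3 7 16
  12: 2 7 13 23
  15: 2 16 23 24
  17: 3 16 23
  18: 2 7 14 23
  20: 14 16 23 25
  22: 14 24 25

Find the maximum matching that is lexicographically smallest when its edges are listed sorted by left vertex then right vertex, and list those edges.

|M| = 12 (so the lex-smallest maximum matching has 12 edges)
process left vertices in ascending order; for each, take the smallest-labelled available neighbour that still permits 12 edges overall, or leave it unmatched if none does
lex-smallest matching: {0-5, 1-3, 4-19, 8-7, 9-6, 10-14, 11-16, 12-13, 15-2, 17-23, 20-25, 22-24}

Lex-smallest maximum matching: {(0,5), (1,3), (4,19), (8,7), (9,6), (10,14), (11,16), (12,13), (15,2), (17,23), (20,25), (22,24)}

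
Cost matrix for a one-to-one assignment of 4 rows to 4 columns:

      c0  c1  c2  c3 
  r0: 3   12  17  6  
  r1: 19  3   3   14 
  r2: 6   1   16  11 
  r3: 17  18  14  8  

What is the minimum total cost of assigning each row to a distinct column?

optimal assignment: row0→col0 (cost 3), row1→col2 (cost 3), row2→col1 (cost 1), row3→col3 (cost 8)
total = 3 + 3 + 1 + 8 = 15

Minimum assignment cost: 15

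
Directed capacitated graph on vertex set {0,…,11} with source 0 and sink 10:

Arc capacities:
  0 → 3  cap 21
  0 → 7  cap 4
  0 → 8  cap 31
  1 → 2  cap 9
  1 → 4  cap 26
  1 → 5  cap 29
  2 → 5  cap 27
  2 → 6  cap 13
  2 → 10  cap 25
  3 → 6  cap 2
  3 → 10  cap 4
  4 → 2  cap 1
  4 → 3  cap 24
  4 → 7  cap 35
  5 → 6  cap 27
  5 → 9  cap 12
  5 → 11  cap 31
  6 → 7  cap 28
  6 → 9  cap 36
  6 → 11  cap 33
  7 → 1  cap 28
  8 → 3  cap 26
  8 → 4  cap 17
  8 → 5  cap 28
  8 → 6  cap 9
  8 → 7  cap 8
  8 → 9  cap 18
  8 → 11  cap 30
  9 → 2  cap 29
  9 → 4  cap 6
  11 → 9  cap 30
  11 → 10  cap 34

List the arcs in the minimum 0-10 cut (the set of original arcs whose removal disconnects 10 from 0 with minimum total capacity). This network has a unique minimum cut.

Min-cut arcs: {(0,7), (0,8), (3,6), (3,10)} (total capacity 41)

augment #1: 0→3→10 push 4
augment #2: 0→8→11→10 push 30
augment #3: 0→3→6→11→10 push 2
augment #4: 0→7→1→2→10 push 4
augment #5: 0→8→4→2→10 push 1
max flow = 41; residual-reachable set from 0 gives S-side
cut edges (S→T): {(0,7), (0,8), (3,6), (3,10)} total cap 41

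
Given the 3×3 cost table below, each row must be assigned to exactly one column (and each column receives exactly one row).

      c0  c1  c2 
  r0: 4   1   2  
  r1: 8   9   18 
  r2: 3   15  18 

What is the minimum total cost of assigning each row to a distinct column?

optimal assignment: row0→col2 (cost 2), row1→col1 (cost 9), row2→col0 (cost 3)
total = 2 + 9 + 3 = 14

Minimum assignment cost: 14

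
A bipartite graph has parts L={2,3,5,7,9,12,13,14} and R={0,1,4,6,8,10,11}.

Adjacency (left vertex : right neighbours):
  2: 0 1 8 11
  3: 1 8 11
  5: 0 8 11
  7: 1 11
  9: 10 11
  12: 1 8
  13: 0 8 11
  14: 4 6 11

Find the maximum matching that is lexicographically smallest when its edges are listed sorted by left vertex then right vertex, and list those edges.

|M| = 6 (so the lex-smallest maximum matching has 6 edges)
process left vertices in ascending order; for each, take the smallest-labelled available neighbour that still permits 6 edges overall, or leave it unmatched if none does
lex-smallest matching: {2-0, 3-1, 5-8, 7-11, 9-10, 14-4}

Lex-smallest maximum matching: {(2,0), (3,1), (5,8), (7,11), (9,10), (14,4)}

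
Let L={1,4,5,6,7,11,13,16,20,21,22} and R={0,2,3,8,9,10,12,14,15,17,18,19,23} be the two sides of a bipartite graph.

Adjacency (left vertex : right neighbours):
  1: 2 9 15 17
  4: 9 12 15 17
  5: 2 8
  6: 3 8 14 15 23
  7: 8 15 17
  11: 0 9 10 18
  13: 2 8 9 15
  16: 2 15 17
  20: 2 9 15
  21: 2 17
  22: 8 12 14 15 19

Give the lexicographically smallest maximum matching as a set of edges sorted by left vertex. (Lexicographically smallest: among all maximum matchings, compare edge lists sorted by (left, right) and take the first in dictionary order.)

Lex-smallest maximum matching: {(1,2), (4,12), (5,8), (6,3), (7,15), (11,0), (13,9), (16,17), (22,14)}

|M| = 9 (so the lex-smallest maximum matching has 9 edges)
process left vertices in ascending order; for each, take the smallest-labelled available neighbour that still permits 9 edges overall, or leave it unmatched if none does
lex-smallest matching: {1-2, 4-12, 5-8, 6-3, 7-15, 11-0, 13-9, 16-17, 22-14}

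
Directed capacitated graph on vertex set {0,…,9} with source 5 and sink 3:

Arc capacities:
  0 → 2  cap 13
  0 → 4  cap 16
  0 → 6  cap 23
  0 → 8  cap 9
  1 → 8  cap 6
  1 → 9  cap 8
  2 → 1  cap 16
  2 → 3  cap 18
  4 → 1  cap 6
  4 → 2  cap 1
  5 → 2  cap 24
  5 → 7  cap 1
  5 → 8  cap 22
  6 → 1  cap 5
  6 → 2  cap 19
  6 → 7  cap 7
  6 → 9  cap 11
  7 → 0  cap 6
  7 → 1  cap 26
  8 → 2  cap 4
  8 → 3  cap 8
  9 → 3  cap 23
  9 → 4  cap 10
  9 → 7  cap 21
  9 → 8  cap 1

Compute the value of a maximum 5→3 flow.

Maximum flow value: 35

augment #1: 5→2→3 bottleneck 18, total now 18
augment #2: 5→8→3 bottleneck 8, total now 26
augment #3: 5→2→1→9→3 bottleneck 6, total now 32
augment #4: 5→7→1→9→3 bottleneck 1, total now 33
augment #5: 5→8→2→1→9→3 bottleneck 1, total now 34
augment #6: 5→8→2→1→7→0→6→9→3 bottleneck 1, total now 35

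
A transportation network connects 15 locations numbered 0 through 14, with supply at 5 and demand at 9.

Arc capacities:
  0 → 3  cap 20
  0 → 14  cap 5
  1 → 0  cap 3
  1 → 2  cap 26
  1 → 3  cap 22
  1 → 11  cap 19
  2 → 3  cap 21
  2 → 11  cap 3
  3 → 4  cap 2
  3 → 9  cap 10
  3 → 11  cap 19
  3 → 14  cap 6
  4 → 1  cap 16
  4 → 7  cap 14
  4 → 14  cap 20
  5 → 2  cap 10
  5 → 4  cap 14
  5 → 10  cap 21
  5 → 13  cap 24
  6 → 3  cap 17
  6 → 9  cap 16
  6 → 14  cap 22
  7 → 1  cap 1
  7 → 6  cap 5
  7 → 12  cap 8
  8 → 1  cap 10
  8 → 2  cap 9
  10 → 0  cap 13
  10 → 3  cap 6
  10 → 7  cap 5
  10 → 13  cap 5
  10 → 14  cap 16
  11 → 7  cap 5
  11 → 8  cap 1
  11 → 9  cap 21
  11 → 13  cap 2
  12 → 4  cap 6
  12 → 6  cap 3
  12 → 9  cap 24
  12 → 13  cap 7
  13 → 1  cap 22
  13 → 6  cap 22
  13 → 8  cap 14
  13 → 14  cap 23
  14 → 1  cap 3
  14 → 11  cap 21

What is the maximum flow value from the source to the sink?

augment #1: 5→2→3→9 bottleneck 10, total now 10
augment #2: 5→13→6→9 bottleneck 16, total now 26
augment #3: 5→4→1→11→9 bottleneck 14, total now 40
augment #4: 5→10→3→11→9 bottleneck 6, total now 46
augment #5: 5→10→7→12→9 bottleneck 5, total now 51
augment #6: 5→10→14→11→9 bottleneck 1, total now 52
augment #7: 5→10→14→11→7→12→9 bottleneck 3, total now 55

Maximum flow value: 55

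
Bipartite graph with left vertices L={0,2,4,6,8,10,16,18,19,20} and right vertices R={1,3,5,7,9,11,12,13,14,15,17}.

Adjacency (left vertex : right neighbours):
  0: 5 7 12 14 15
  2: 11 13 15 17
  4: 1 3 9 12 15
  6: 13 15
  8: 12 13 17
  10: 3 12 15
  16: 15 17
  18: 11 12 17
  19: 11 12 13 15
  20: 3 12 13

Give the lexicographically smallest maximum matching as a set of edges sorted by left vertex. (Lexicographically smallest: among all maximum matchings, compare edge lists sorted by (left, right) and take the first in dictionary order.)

|M| = 8 (so the lex-smallest maximum matching has 8 edges)
process left vertices in ascending order; for each, take the smallest-labelled available neighbour that still permits 8 edges overall, or leave it unmatched if none does
lex-smallest matching: {0-5, 2-11, 4-1, 6-13, 8-12, 10-3, 16-15, 18-17}

Lex-smallest maximum matching: {(0,5), (2,11), (4,1), (6,13), (8,12), (10,3), (16,15), (18,17)}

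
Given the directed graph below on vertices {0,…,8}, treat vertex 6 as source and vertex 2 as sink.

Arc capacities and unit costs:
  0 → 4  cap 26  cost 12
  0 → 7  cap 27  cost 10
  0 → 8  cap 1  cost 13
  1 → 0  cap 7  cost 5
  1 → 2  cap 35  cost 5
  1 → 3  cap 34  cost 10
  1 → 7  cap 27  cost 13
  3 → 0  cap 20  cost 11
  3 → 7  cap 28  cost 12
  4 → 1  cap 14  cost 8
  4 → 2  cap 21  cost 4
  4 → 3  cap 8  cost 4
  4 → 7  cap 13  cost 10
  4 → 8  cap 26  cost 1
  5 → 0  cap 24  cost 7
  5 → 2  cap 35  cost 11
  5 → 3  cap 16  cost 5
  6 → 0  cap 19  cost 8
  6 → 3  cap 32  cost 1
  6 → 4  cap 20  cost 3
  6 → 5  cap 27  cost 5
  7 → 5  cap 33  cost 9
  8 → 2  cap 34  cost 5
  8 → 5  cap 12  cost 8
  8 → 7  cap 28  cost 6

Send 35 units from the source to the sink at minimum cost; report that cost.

shortest-cost path #1: 6→4→2 push 20 @ unit cost 7 (adds 140)
shortest-cost path #2: 6→5→2 push 15 @ unit cost 16 (adds 240)
total cost = 380

Minimum cost for 35 units: 380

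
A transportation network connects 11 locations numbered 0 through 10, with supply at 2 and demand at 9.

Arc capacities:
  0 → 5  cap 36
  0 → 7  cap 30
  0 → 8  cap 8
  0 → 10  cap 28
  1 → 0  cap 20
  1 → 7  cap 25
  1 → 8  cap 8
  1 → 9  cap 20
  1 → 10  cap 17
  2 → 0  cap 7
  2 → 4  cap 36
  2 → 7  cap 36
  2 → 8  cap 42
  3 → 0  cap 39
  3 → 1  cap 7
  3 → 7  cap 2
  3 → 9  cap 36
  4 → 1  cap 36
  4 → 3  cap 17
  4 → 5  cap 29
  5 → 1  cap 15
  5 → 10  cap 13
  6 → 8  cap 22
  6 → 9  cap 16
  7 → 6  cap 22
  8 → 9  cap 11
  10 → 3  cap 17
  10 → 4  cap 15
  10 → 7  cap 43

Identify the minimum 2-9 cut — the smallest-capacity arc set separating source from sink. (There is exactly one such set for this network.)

Min-cut arcs: {(2,0), (2,4), (6,9), (8,9)} (total capacity 70)

augment #1: 2→8→9 push 11
augment #2: 2→4→1→9 push 20
augment #3: 2→4→3→9 push 16
augment #4: 2→7→6→9 push 16
augment #5: 2→0→10→3→9 push 7
max flow = 70; residual-reachable set from 2 gives S-side
cut edges (S→T): {(2,0), (2,4), (6,9), (8,9)} total cap 70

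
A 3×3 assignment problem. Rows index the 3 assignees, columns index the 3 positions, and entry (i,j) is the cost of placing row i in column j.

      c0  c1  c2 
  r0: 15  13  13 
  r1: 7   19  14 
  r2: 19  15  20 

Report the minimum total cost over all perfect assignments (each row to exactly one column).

optimal assignment: row0→col2 (cost 13), row1→col0 (cost 7), row2→col1 (cost 15)
total = 13 + 7 + 15 = 35

Minimum assignment cost: 35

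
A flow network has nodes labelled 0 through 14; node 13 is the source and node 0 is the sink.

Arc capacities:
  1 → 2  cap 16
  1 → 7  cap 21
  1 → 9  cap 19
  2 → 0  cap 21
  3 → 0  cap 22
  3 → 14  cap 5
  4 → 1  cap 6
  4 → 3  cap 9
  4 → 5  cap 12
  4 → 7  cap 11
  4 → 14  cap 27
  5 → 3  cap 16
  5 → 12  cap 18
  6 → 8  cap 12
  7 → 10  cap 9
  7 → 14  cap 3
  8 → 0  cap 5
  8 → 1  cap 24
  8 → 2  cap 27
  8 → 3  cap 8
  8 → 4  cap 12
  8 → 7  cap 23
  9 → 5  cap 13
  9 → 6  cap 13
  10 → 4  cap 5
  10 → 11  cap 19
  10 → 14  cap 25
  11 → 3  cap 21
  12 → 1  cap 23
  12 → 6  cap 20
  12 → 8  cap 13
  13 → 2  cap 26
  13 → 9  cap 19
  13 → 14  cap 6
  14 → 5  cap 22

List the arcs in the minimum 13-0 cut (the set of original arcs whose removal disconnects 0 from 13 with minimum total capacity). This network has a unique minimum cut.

Min-cut arcs: {(2,0), (13,9), (13,14)} (total capacity 46)

augment #1: 13→2→0 push 21
augment #2: 13→9→5→3→0 push 13
augment #3: 13→9→6→8→0 push 5
augment #4: 13→14→5→3→0 push 3
augment #5: 13→9→6→8→3→0 push 1
augment #6: 13→14→5→12→8→3→0 push 3
max flow = 46; residual-reachable set from 13 gives S-side
cut edges (S→T): {(2,0), (13,9), (13,14)} total cap 46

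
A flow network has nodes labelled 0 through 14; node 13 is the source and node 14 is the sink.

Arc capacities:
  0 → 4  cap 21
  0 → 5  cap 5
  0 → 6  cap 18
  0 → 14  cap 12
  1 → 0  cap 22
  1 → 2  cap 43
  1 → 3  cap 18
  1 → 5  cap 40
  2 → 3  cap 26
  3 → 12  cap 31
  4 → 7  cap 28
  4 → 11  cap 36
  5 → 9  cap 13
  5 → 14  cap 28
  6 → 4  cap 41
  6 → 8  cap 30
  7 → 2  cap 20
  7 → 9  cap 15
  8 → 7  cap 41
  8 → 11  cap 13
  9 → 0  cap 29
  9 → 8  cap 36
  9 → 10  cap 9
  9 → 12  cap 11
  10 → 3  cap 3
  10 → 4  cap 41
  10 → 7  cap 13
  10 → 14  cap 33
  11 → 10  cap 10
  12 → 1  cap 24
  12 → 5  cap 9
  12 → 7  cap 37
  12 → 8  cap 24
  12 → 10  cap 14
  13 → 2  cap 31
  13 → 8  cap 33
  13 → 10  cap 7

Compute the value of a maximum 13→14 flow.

augment #1: 13→10→14 bottleneck 7, total now 7
augment #2: 13→8→11→10→14 bottleneck 10, total now 17
augment #3: 13→2→3→12→5→14 bottleneck 9, total now 26
augment #4: 13→2→3→12→10→14 bottleneck 14, total now 40
augment #5: 13→8→7→9→0→14 bottleneck 12, total now 52
augment #6: 13→8→7→9→10→14 bottleneck 2, total now 54
augment #7: 13→2→3→12→1→5→14 bottleneck 3, total now 57
augment #8: 13→8→7→9→0→5→14 bottleneck 1, total now 58

Maximum flow value: 58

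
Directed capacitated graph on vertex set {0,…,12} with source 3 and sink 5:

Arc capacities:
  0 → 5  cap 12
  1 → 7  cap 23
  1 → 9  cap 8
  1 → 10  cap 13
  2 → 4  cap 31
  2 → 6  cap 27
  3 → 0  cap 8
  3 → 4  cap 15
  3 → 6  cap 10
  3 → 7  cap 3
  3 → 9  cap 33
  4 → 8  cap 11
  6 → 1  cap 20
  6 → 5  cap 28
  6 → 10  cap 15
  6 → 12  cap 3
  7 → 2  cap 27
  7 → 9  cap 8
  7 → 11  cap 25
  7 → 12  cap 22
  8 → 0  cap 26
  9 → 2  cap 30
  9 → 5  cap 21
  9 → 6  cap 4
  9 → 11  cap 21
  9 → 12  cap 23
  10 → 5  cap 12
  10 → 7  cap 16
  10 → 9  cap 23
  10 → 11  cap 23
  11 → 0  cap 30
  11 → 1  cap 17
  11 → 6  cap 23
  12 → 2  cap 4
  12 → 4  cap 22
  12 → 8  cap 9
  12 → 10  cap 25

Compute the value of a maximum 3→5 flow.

Maximum flow value: 58

augment #1: 3→0→5 bottleneck 8, total now 8
augment #2: 3→6→5 bottleneck 10, total now 18
augment #3: 3→9→5 bottleneck 21, total now 39
augment #4: 3→9→6→5 bottleneck 4, total now 43
augment #5: 3→4→8→0→5 bottleneck 4, total now 47
augment #6: 3→7→2→6→5 bottleneck 3, total now 50
augment #7: 3→9→2→6→5 bottleneck 8, total now 58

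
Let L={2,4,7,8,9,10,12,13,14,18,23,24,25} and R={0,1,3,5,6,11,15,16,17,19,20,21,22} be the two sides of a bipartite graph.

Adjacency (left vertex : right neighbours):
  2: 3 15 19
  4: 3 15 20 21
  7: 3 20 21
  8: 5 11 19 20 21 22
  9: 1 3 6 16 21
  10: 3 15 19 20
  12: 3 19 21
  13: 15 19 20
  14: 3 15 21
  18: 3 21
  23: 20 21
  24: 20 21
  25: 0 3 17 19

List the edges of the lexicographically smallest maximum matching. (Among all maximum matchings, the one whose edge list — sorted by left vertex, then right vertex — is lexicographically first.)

Lex-smallest maximum matching: {(2,3), (4,15), (7,20), (8,5), (9,1), (10,19), (12,21), (25,0)}

|M| = 8 (so the lex-smallest maximum matching has 8 edges)
process left vertices in ascending order; for each, take the smallest-labelled available neighbour that still permits 8 edges overall, or leave it unmatched if none does
lex-smallest matching: {2-3, 4-15, 7-20, 8-5, 9-1, 10-19, 12-21, 25-0}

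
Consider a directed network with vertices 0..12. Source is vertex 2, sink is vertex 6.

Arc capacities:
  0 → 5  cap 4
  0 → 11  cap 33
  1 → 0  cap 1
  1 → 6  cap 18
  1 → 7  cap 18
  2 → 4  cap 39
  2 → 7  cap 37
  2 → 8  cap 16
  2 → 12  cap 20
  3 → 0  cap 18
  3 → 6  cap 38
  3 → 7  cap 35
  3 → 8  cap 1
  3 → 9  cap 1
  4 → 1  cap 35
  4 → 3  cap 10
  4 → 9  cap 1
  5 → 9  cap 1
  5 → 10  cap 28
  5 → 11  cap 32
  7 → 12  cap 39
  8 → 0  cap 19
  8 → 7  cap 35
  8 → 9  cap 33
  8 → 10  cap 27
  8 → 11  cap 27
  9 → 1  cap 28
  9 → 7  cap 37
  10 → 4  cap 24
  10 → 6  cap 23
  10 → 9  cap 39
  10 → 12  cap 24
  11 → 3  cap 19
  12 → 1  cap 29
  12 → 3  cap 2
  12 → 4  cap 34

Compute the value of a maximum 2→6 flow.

augment #1: 2→4→1→6 bottleneck 18, total now 18
augment #2: 2→4→3→6 bottleneck 10, total now 28
augment #3: 2→8→10→6 bottleneck 16, total now 44
augment #4: 2→12→3→6 bottleneck 2, total now 46
augment #5: 2→4→1→0→5→10→6 bottleneck 1, total now 47

Maximum flow value: 47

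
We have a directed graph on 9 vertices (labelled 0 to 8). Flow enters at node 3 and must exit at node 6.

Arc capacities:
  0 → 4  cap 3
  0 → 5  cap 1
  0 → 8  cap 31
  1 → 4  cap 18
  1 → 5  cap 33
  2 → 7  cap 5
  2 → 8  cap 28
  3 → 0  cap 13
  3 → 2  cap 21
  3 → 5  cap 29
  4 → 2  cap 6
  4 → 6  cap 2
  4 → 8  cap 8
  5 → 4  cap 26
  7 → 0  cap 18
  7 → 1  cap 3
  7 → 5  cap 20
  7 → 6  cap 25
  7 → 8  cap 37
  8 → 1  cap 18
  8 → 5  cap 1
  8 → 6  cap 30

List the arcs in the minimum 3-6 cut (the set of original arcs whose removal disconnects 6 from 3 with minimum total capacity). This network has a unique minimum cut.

Min-cut arcs: {(2,7), (4,6), (8,6)} (total capacity 37)

augment #1: 3→0→4→6 push 2
augment #2: 3→0→8→6 push 11
augment #3: 3→2→7→6 push 5
augment #4: 3→2→8→6 push 16
augment #5: 3→5→4→8→6 push 3
max flow = 37; residual-reachable set from 3 gives S-side
cut edges (S→T): {(2,7), (4,6), (8,6)} total cap 37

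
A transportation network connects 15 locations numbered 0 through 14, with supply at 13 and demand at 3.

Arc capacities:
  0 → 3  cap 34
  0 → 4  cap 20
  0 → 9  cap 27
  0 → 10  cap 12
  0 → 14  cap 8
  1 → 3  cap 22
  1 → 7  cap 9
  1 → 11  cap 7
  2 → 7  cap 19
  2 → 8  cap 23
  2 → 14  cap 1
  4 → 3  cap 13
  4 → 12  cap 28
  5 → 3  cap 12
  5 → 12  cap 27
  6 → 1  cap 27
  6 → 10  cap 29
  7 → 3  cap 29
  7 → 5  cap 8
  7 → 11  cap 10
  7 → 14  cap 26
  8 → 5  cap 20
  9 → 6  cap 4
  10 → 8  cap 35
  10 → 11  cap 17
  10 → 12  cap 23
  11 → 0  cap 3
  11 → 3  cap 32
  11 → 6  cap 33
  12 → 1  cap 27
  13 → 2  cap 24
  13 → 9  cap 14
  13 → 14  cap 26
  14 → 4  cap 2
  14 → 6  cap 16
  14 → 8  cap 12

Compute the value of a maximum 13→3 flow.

augment #1: 13→2→7→3 bottleneck 19, total now 19
augment #2: 13→14→4→3 bottleneck 2, total now 21
augment #3: 13→2→8→5→3 bottleneck 5, total now 26
augment #4: 13→9→6→1→3 bottleneck 4, total now 30
augment #5: 13→14→6→1→3 bottleneck 16, total now 46
augment #6: 13→14→8→5→3 bottleneck 7, total now 53
augment #7: 13→14→8→5→12→1→3 bottleneck 1, total now 54

Maximum flow value: 54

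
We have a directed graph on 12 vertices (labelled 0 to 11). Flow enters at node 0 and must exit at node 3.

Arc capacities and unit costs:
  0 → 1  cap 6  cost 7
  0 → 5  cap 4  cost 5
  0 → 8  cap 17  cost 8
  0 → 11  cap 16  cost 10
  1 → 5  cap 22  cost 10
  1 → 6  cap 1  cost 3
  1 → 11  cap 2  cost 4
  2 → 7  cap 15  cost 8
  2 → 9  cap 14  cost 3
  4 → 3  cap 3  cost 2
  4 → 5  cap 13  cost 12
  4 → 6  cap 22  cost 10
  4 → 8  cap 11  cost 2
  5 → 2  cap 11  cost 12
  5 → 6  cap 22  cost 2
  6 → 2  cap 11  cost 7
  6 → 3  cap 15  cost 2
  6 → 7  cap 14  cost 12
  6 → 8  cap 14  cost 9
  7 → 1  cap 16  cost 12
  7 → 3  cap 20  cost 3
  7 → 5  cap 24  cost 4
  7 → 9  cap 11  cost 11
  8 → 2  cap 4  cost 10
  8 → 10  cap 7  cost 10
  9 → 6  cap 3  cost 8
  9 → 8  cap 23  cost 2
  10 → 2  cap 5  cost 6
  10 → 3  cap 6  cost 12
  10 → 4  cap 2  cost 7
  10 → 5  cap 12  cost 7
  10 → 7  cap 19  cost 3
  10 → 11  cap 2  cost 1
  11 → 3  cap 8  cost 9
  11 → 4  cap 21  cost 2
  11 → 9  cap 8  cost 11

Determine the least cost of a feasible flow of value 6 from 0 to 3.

Minimum cost for 6 units: 62

shortest-cost path #1: 0→5→6→3 push 4 @ unit cost 9 (adds 36)
shortest-cost path #2: 0→1→6→3 push 1 @ unit cost 12 (adds 12)
shortest-cost path #3: 0→11→4→3 push 1 @ unit cost 14 (adds 14)
total cost = 62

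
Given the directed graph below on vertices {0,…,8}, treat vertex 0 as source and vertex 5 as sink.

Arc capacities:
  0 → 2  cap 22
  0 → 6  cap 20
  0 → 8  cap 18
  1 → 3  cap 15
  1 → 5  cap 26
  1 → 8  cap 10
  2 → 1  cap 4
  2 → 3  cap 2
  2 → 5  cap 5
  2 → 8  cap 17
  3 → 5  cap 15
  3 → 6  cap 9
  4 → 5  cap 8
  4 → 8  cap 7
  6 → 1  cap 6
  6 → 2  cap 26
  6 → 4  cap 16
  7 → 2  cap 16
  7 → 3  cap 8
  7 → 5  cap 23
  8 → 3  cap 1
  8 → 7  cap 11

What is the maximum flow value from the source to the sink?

augment #1: 0→2→5 bottleneck 5, total now 5
augment #2: 0→2→1→5 bottleneck 4, total now 9
augment #3: 0→2→3→5 bottleneck 2, total now 11
augment #4: 0→6→1→5 bottleneck 6, total now 17
augment #5: 0→6→4→5 bottleneck 8, total now 25
augment #6: 0→8→3→5 bottleneck 1, total now 26
augment #7: 0→8→7→5 bottleneck 11, total now 37

Maximum flow value: 37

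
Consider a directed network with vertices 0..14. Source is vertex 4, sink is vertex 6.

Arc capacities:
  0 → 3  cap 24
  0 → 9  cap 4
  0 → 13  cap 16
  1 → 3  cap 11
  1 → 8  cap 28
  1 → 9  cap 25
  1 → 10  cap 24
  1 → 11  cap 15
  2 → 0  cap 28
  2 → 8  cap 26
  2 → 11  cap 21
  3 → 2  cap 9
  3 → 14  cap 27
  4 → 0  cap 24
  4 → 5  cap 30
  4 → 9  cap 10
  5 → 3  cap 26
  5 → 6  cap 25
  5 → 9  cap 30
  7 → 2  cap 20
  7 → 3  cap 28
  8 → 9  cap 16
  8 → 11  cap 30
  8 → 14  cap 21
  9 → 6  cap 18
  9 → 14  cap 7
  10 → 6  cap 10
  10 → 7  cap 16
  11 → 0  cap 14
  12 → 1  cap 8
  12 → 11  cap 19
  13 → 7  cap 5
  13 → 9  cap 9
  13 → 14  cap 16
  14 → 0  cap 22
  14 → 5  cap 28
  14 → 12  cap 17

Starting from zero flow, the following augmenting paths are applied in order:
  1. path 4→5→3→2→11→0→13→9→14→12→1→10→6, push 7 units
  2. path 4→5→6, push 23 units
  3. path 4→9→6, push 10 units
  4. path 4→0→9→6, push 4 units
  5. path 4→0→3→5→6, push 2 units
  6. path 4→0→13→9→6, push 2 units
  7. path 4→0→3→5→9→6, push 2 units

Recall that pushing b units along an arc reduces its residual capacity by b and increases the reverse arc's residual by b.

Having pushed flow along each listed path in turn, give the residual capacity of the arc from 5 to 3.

after path 1 (4→5→3→2→11→0→13→9→14→12→1→10→6, push 7): res(5,3)=19
after path 2 (4→5→6, push 23): res(5,3)=19
after path 3 (4→9→6, push 10): res(5,3)=19
after path 4 (4→0→9→6, push 4): res(5,3)=19
after path 5 (4→0→3→5→6, push 2): res(5,3)=21
after path 6 (4→0→13→9→6, push 2): res(5,3)=21
after path 7 (4→0→3→5→9→6, push 2): res(5,3)=23

Residual capacity of (5,3): 23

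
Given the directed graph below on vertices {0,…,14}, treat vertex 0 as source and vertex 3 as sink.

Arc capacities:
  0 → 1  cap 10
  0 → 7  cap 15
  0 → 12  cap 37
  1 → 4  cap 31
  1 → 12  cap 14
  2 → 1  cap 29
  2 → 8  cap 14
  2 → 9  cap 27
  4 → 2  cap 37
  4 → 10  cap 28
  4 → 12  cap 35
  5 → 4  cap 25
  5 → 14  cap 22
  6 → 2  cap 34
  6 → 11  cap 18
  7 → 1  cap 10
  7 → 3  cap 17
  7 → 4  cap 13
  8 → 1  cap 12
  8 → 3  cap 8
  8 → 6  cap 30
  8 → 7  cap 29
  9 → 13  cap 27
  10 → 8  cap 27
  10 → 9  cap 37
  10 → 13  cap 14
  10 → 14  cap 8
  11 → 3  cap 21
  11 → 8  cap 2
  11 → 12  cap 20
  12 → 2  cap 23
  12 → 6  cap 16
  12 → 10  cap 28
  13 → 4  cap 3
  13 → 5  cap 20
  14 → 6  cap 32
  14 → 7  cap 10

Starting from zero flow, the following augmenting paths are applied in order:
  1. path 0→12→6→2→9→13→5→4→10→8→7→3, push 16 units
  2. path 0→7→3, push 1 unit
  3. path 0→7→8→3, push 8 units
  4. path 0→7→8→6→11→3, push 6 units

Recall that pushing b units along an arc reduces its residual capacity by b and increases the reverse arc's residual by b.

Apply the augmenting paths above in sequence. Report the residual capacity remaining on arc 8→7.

after path 1 (0→12→6→2→9→13→5→4→10→8→7→3, push 16): res(8,7)=13
after path 2 (0→7→3, push 1): res(8,7)=13
after path 3 (0→7→8→3, push 8): res(8,7)=21
after path 4 (0→7→8→6→11→3, push 6): res(8,7)=27

Residual capacity of (8,7): 27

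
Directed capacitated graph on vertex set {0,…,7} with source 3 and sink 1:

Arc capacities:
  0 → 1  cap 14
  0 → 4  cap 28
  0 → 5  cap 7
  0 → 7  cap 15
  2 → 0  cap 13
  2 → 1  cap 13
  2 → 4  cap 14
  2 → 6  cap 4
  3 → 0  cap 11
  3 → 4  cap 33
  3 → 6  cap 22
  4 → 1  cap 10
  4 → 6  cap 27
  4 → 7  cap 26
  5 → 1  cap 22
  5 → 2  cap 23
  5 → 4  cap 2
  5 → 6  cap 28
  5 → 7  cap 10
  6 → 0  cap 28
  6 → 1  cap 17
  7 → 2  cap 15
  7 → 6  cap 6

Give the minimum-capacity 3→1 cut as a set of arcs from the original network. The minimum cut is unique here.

augment #1: 3→0→1 push 11
augment #2: 3→4→1 push 10
augment #3: 3→6→1 push 17
augment #4: 3→6→0→1 push 3
augment #5: 3→4→7→2→1 push 13
augment #6: 3→6→0→5→1 push 2
augment #7: 3→4→6→0→5→1 push 5
max flow = 61; residual-reachable set from 3 gives S-side
cut edges (S→T): {(0,1), (0,5), (2,1), (4,1), (6,1)} total cap 61

Min-cut arcs: {(0,1), (0,5), (2,1), (4,1), (6,1)} (total capacity 61)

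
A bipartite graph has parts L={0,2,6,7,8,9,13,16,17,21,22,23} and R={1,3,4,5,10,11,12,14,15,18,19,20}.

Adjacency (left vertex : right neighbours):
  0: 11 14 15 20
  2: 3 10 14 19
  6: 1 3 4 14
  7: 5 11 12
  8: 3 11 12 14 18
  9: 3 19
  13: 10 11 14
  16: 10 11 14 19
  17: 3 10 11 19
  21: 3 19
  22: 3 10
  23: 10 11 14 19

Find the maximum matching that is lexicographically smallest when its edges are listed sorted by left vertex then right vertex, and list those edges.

|M| = 9 (so the lex-smallest maximum matching has 9 edges)
process left vertices in ascending order; for each, take the smallest-labelled available neighbour that still permits 9 edges overall, or leave it unmatched if none does
lex-smallest matching: {0-15, 2-3, 6-1, 7-5, 8-12, 9-19, 13-10, 16-11, 23-14}

Lex-smallest maximum matching: {(0,15), (2,3), (6,1), (7,5), (8,12), (9,19), (13,10), (16,11), (23,14)}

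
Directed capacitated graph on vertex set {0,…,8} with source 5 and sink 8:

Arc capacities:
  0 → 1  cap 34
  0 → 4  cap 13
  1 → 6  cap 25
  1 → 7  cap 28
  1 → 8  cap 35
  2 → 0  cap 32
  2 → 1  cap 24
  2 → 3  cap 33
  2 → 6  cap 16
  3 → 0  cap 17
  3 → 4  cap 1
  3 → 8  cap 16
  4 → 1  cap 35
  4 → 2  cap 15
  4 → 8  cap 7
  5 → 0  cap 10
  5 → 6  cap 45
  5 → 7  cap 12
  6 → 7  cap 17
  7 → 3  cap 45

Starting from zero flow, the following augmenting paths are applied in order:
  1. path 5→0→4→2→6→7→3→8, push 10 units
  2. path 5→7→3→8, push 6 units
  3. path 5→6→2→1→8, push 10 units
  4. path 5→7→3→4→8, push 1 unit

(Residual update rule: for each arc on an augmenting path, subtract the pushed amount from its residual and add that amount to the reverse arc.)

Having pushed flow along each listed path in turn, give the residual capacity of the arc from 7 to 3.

Residual capacity of (7,3): 28

after path 1 (5→0→4→2→6→7→3→8, push 10): res(7,3)=35
after path 2 (5→7→3→8, push 6): res(7,3)=29
after path 3 (5→6→2→1→8, push 10): res(7,3)=29
after path 4 (5→7→3→4→8, push 1): res(7,3)=28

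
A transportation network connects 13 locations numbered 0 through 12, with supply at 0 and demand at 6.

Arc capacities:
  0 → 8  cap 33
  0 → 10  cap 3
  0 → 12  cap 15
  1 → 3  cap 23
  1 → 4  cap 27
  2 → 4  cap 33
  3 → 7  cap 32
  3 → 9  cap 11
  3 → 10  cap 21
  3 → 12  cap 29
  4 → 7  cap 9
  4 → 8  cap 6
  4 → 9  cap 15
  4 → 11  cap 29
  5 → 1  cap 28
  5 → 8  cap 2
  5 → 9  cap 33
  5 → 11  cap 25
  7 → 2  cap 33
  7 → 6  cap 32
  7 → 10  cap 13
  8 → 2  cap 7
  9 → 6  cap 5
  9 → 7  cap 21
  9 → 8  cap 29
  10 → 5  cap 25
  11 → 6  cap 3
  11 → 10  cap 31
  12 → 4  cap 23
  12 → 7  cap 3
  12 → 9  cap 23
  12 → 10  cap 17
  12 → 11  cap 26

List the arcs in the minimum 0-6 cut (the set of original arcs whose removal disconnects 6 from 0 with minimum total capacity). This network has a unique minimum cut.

augment #1: 0→12→7→6 push 3
augment #2: 0→12→9→6 push 5
augment #3: 0→12→11→6 push 3
augment #4: 0→12→4→7→6 push 4
augment #5: 0→8→2→4→7→6 push 5
augment #6: 0→10→5→9→7→6 push 3
augment #7: 0→8→2→4→9→7→6 push 2
max flow = 25; residual-reachable set from 0 gives S-side
cut edges (S→T): {(0,10), (0,12), (8,2)} total cap 25

Min-cut arcs: {(0,10), (0,12), (8,2)} (total capacity 25)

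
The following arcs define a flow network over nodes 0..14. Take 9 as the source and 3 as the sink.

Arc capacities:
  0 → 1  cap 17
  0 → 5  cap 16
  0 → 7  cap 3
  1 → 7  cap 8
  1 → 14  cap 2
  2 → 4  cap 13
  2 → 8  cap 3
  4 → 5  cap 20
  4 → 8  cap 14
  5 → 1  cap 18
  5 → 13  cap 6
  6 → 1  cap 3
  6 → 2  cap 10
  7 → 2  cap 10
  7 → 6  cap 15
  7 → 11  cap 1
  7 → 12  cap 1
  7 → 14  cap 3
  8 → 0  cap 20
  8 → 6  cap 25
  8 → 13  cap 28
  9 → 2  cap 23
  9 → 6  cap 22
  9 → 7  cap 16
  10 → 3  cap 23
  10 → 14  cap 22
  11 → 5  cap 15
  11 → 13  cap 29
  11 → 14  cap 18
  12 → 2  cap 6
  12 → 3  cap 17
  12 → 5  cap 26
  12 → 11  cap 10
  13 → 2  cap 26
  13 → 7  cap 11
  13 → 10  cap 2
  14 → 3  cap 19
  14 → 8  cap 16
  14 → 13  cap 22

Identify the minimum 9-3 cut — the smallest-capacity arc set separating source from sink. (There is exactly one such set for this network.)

augment #1: 9→7→12→3 push 1
augment #2: 9→7→14→3 push 3
augment #3: 9→6→1→14→3 push 2
augment #4: 9→7→11→14→3 push 1
augment #5: 9→2→8→13→10→3 push 2
max flow = 9; residual-reachable set from 9 gives S-side
cut edges (S→T): {(1,14), (7,11), (7,12), (7,14), (13,10)} total cap 9

Min-cut arcs: {(1,14), (7,11), (7,12), (7,14), (13,10)} (total capacity 9)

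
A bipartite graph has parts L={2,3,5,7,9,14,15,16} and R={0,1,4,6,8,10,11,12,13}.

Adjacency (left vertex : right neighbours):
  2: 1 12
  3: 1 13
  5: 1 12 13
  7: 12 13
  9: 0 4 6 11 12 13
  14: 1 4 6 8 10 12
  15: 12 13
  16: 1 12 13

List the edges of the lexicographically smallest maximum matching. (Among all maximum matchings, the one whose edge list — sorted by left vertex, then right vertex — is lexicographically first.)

|M| = 5 (so the lex-smallest maximum matching has 5 edges)
process left vertices in ascending order; for each, take the smallest-labelled available neighbour that still permits 5 edges overall, or leave it unmatched if none does
lex-smallest matching: {2-1, 3-13, 5-12, 9-0, 14-4}

Lex-smallest maximum matching: {(2,1), (3,13), (5,12), (9,0), (14,4)}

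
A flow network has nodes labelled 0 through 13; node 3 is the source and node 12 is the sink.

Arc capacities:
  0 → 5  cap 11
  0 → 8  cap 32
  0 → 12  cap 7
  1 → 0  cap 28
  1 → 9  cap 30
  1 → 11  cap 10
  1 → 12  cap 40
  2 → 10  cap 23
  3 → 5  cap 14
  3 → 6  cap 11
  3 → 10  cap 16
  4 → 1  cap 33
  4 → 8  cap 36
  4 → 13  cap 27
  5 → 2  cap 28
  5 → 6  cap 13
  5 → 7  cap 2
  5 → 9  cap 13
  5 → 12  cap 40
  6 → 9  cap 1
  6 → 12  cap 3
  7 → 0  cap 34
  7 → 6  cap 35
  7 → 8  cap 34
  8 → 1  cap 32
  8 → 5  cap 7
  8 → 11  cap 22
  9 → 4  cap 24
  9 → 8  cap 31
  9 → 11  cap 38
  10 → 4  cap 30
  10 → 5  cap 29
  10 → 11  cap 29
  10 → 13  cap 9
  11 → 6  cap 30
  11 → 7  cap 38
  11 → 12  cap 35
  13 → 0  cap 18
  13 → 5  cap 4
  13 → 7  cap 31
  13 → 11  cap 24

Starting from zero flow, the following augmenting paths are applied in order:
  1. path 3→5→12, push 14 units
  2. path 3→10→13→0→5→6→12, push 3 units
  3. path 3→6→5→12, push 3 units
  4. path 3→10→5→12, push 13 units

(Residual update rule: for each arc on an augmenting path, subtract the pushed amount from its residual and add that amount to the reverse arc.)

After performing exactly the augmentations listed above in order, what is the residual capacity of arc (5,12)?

Residual capacity of (5,12): 10

after path 1 (3→5→12, push 14): res(5,12)=26
after path 2 (3→10→13→0→5→6→12, push 3): res(5,12)=26
after path 3 (3→6→5→12, push 3): res(5,12)=23
after path 4 (3→10→5→12, push 13): res(5,12)=10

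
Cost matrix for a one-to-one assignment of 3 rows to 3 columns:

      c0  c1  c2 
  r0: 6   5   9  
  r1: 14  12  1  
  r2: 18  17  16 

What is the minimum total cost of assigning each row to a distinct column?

Minimum assignment cost: 24

one of 2 optimal assignments: row0→col0 (cost 6), row1→col2 (cost 1), row2→col1 (cost 17)
total = 6 + 1 + 17 = 24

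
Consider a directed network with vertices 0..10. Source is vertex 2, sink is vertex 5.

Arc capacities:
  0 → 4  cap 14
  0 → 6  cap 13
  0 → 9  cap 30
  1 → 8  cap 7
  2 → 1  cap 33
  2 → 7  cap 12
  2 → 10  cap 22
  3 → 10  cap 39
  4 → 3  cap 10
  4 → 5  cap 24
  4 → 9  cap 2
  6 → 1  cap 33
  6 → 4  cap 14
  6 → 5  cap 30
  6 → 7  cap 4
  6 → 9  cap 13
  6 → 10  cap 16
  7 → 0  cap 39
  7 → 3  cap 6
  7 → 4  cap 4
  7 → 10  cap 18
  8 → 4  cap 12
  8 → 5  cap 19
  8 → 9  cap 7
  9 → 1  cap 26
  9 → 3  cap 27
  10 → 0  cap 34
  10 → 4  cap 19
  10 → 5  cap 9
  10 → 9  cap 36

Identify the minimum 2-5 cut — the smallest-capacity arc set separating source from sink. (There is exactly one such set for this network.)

Min-cut arcs: {(1,8), (2,7), (2,10)} (total capacity 41)

augment #1: 2→10→5 push 9
augment #2: 2→1→8→5 push 7
augment #3: 2→7→4→5 push 4
augment #4: 2→10→4→5 push 13
augment #5: 2→7→0→4→5 push 7
augment #6: 2→7→0→6→5 push 1
max flow = 41; residual-reachable set from 2 gives S-side
cut edges (S→T): {(1,8), (2,7), (2,10)} total cap 41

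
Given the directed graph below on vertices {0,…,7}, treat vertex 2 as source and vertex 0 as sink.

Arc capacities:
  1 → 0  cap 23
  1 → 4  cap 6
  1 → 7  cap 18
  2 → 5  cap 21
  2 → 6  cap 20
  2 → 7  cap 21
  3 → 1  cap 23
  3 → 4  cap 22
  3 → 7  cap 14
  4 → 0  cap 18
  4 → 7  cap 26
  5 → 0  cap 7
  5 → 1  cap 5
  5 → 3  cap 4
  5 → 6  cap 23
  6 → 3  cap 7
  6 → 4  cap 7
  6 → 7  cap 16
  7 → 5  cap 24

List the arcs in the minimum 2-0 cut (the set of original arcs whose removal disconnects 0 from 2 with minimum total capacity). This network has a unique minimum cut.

augment #1: 2→5→0 push 7
augment #2: 2→5→1→0 push 5
augment #3: 2→6→4→0 push 7
augment #4: 2→5→3→1→0 push 4
augment #5: 2→6→3→1→0 push 7
max flow = 30; residual-reachable set from 2 gives S-side
cut edges (S→T): {(5,0), (5,1), (5,3), (6,3), (6,4)} total cap 30

Min-cut arcs: {(5,0), (5,1), (5,3), (6,3), (6,4)} (total capacity 30)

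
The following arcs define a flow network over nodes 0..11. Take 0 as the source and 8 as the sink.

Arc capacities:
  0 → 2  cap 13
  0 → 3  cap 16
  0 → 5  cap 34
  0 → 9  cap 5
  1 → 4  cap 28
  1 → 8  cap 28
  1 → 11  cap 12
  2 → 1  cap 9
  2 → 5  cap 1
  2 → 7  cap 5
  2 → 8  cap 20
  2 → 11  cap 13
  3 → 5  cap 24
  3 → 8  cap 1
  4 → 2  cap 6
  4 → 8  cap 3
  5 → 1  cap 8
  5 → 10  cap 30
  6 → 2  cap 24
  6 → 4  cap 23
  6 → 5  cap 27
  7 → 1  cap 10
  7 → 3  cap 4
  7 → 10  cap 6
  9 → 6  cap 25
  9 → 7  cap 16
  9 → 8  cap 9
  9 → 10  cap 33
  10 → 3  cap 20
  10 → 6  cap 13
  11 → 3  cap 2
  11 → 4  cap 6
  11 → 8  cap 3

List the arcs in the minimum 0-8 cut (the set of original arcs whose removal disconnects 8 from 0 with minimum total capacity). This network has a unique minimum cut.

augment #1: 0→2→8 push 13
augment #2: 0→3→8 push 1
augment #3: 0→9→8 push 5
augment #4: 0→5→1→8 push 8
augment #5: 0→5→10→6→2→8 push 7
augment #6: 0→5→10→6→4→8 push 3
augment #7: 0→5→10→6→2→1→8 push 3
max flow = 40; residual-reachable set from 0 gives S-side
cut edges (S→T): {(0,2), (0,9), (3,8), (5,1), (10,6)} total cap 40

Min-cut arcs: {(0,2), (0,9), (3,8), (5,1), (10,6)} (total capacity 40)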